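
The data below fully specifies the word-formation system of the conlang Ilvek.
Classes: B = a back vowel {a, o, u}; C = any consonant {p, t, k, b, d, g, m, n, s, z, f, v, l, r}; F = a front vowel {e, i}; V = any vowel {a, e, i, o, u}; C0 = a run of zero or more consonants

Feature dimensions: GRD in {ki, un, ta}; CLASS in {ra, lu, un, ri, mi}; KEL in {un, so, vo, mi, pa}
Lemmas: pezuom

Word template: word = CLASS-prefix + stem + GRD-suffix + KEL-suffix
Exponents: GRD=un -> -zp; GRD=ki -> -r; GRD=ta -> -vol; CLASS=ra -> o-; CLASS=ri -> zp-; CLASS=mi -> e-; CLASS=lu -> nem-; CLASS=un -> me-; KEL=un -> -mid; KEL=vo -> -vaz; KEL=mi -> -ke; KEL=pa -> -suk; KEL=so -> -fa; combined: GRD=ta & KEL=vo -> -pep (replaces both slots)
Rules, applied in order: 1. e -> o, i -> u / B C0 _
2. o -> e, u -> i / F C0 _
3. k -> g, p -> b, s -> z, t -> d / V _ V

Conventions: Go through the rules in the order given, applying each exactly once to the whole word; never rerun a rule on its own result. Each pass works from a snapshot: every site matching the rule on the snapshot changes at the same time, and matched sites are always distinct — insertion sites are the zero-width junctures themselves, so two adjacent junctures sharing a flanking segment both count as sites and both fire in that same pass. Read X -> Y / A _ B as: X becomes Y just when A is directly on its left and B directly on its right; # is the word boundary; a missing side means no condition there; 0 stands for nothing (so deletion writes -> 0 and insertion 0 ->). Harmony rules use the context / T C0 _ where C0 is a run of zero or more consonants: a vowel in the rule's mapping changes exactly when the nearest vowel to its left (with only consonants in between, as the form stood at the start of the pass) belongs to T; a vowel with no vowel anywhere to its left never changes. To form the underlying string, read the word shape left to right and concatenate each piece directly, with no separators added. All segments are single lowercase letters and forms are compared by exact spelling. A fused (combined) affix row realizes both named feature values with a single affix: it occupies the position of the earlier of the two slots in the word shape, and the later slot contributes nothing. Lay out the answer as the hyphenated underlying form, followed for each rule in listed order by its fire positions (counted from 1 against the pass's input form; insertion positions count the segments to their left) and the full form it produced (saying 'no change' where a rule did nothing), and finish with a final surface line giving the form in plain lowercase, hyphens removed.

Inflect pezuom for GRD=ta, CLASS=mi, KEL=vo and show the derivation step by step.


underlying: e-pezuom-pep
1. e -> o, i -> u / B C0 _: fires at position(s) 9: epezuompop
2. o -> e, u -> i / F C0 _: fires at position(s) 5: epeziompop
3. k -> g, p -> b, s -> z, t -> d / V _ V: fires at position(s) 2: ebeziompop
surface: ebeziompop


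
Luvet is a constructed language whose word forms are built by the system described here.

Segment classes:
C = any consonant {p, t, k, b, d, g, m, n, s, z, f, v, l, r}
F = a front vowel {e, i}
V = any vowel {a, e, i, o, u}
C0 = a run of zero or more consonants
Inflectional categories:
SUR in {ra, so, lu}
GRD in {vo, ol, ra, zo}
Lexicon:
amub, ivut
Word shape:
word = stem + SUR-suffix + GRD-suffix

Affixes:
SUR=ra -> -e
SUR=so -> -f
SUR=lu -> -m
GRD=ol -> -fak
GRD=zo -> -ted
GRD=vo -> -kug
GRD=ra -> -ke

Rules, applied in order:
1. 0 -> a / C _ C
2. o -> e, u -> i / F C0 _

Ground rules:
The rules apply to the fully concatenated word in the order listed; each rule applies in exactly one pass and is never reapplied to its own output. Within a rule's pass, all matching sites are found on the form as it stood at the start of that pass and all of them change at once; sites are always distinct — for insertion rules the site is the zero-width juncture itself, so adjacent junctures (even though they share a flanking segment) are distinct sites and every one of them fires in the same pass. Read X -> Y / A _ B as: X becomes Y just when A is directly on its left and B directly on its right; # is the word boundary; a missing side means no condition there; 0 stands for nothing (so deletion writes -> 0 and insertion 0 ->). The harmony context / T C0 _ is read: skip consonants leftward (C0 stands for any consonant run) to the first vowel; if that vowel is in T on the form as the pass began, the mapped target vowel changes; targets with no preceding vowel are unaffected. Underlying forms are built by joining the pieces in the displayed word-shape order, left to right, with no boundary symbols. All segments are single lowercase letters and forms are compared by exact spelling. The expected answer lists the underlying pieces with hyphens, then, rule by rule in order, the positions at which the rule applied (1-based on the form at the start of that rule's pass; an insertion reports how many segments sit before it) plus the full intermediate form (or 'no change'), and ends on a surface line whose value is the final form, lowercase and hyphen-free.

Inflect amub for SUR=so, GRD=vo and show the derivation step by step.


underlying: amub-f-kug
1. 0 -> a / C _ C: inserts after position(s) 4, 5: amubafakug
2. o -> e, u -> i / F C0 _: no change
surface: amubafakug


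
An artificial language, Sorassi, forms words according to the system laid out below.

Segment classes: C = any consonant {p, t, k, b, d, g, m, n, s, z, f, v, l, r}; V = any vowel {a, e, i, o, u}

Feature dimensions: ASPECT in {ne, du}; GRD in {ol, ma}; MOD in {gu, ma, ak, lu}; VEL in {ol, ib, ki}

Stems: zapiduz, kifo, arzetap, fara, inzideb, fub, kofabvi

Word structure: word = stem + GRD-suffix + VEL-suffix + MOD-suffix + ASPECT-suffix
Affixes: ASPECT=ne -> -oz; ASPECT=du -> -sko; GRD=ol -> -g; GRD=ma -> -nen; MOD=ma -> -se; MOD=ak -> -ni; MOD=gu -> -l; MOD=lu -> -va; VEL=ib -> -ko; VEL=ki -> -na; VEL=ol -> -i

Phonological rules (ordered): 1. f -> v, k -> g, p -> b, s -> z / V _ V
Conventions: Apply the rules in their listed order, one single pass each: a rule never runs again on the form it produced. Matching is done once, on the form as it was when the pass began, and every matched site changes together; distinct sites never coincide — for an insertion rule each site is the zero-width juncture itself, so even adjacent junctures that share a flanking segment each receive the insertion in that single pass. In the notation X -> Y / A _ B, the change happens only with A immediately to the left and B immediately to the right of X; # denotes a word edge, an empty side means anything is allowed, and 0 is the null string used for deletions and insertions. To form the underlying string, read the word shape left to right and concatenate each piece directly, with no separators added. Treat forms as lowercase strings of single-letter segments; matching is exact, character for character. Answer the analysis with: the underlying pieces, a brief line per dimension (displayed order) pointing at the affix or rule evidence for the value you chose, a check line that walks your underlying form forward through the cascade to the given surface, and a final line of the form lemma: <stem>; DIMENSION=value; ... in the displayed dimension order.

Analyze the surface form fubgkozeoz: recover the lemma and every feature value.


underlying: fub-g-ko-se-oz
ASPECT=ne - signalled by the affix -oz
GRD=ol - signalled by the affix -g
MOD=ma - signalled by the affix -se
VEL=ib - signalled by the affix -ko
check: fubgkoseoz -> fubgkozeoz
lemma: fub; ASPECT=ne; GRD=ol; MOD=ma; VEL=ib


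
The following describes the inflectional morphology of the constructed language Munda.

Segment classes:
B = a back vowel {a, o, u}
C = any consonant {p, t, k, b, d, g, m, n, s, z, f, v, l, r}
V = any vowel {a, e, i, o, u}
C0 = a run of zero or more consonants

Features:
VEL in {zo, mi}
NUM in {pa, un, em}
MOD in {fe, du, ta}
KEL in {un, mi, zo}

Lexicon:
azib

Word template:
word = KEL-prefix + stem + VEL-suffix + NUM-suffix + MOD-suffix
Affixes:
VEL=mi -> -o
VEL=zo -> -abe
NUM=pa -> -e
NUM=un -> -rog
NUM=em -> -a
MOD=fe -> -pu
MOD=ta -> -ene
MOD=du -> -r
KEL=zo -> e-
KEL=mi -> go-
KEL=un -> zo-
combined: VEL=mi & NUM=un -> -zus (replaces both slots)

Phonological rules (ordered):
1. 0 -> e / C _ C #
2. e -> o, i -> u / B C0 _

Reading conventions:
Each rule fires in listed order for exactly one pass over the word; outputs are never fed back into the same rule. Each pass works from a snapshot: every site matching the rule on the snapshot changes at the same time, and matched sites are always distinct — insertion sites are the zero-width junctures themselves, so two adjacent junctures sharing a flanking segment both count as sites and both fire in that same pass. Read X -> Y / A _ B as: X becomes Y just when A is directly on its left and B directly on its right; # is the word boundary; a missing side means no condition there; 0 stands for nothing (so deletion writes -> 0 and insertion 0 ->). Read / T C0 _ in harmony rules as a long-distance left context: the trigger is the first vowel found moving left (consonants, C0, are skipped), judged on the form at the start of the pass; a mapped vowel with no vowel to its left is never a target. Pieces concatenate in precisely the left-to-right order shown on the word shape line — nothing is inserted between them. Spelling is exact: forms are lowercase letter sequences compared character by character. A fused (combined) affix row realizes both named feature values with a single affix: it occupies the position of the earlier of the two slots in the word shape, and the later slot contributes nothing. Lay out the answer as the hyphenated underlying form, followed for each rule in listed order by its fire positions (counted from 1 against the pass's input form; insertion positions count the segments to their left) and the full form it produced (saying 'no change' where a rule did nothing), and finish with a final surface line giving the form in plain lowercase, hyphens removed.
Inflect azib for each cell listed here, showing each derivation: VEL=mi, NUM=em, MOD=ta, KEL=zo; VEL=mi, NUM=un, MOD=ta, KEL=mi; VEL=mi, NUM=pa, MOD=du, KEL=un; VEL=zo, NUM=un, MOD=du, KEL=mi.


cell VEL=mi, NUM=em, MOD=ta, KEL=zo:
underlying: e-azib-o-a-ene
1. 0 -> e / C _ C #: no change
2. e -> o, i -> u / B C0 _: fires at position(s) 4, 8: eazuboaone
surface: eazuboaone

cell VEL=mi, NUM=un, MOD=ta, KEL=mi:
underlying: go-azib-zus-ene
1. 0 -> e / C _ C #: no change
2. e -> o, i -> u / B C0 _: fires at position(s) 5, 10: goazubzusone
surface: goazubzusone

cell VEL=mi, NUM=pa, MOD=du, KEL=un:
underlying: zo-azib-o-e-r
1. 0 -> e / C _ C #: no change
2. e -> o, i -> u / B C0 _: fires at position(s) 5, 8: zoazuboor
surface: zoazuboor

cell VEL=zo, NUM=un, MOD=du, KEL=mi:
underlying: go-azib-abe-rog-r
1. 0 -> e / C _ C #: inserts after position(s) 12: goazibaberoger
2. e -> o, i -> u / B C0 _: fires at position(s) 5, 9, 13: goazubaborogor
surface: goazubaborogor


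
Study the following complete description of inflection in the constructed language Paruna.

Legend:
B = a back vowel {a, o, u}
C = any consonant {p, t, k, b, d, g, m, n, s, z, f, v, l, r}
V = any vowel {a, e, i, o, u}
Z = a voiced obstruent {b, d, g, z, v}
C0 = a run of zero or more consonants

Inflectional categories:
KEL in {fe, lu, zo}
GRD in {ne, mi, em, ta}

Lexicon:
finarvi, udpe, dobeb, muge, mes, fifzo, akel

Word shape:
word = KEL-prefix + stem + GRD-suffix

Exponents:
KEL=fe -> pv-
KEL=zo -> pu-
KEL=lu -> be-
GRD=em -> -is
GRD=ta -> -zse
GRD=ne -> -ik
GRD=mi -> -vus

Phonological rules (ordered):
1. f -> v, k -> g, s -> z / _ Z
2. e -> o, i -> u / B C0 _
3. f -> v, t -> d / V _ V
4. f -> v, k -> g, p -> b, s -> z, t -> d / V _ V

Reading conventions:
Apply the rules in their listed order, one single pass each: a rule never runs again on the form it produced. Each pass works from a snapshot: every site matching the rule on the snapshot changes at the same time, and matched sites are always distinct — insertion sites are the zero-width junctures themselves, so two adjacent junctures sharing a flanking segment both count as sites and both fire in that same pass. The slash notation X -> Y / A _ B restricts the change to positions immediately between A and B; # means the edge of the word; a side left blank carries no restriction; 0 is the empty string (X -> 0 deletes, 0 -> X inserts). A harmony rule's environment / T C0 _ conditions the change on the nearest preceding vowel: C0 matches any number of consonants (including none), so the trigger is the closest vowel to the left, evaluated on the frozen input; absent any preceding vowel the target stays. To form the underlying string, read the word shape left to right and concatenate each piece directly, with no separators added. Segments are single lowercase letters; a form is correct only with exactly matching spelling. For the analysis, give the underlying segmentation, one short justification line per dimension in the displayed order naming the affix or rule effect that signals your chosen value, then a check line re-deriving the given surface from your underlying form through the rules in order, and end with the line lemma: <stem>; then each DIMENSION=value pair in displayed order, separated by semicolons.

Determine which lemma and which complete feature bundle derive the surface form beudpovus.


underlying: be-udpe-vus
KEL=lu - signalled by the affix be-
GRD=mi - signalled by the affix -vus
check: beudpevus -> beudpevus -> beudpovus -> beudpovus -> beudpovus
lemma: udpe; KEL=lu; GRD=mi


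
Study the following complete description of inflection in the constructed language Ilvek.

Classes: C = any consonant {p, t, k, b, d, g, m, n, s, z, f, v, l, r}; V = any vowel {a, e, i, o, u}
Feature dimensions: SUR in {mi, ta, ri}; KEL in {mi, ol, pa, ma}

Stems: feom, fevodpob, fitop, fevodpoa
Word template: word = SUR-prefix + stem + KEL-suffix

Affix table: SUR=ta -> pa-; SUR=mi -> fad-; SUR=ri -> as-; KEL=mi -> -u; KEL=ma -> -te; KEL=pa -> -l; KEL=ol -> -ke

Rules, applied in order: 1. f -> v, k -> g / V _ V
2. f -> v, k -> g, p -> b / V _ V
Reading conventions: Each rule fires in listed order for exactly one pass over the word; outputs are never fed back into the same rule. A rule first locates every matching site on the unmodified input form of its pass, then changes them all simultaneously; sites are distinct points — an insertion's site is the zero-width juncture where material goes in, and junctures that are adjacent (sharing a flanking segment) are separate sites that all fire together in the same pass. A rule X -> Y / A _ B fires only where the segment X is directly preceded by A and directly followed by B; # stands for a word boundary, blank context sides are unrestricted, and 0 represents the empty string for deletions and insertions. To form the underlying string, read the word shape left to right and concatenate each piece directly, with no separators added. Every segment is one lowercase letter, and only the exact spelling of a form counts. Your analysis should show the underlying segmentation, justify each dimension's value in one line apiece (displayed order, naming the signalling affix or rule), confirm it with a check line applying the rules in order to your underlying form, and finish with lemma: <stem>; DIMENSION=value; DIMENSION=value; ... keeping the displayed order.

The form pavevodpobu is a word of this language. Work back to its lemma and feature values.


underlying: pa-fevodpob-u
SUR=ta - signalled by the affix pa-
KEL=mi - signalled by the affix -u
check: pafevodpobu -> pavevodpobu -> pavevodpobu
lemma: fevodpob; SUR=ta; KEL=mi


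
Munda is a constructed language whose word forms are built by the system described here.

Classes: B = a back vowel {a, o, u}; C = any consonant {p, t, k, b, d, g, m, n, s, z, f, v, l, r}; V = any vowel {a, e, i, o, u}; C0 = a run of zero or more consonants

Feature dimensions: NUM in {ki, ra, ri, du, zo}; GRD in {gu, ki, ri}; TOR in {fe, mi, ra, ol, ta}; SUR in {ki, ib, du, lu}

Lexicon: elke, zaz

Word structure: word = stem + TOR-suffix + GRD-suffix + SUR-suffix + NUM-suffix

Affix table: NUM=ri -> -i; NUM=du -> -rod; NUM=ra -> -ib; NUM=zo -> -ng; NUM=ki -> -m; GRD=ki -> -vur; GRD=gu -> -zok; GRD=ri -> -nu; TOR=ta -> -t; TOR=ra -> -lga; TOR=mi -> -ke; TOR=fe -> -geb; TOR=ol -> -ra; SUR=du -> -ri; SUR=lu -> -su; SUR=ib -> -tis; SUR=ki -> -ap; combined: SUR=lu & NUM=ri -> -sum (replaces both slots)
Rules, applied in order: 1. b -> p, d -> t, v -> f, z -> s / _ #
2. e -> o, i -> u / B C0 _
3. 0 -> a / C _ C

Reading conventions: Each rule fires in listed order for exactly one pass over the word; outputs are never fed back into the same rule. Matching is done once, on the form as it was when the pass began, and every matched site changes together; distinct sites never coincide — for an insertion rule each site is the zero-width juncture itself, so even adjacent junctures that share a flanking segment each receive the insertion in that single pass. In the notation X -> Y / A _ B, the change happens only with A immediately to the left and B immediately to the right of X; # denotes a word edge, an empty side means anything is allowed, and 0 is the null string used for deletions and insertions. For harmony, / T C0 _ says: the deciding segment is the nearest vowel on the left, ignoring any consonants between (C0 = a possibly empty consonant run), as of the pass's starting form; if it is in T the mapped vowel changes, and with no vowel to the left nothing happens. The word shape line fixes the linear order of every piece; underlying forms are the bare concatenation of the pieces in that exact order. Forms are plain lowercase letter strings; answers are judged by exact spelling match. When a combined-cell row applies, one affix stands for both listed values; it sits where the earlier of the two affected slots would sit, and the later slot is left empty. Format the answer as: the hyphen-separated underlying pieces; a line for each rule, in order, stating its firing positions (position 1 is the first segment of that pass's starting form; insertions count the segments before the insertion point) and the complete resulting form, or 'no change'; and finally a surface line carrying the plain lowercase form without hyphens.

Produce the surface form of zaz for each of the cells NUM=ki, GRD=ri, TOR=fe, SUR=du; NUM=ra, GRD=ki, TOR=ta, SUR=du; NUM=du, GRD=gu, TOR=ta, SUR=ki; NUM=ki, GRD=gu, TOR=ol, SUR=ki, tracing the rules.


cell NUM=ki, GRD=ri, TOR=fe, SUR=du:
underlying: zaz-geb-nu-ri-m
1. b -> p, d -> t, v -> f, z -> s / _ #: no change
2. e -> o, i -> u / B C0 _: fires at position(s) 5, 10: zazgobnurum
3. 0 -> a / C _ C: inserts after position(s) 3, 6: zazagobanurum
surface: zazagobanurum

cell NUM=ra, GRD=ki, TOR=ta, SUR=du:
underlying: zaz-t-vur-ri-ib
1. b -> p, d -> t, v -> f, z -> s / _ #: fires at position(s) 11: zaztvurriip
2. e -> o, i -> u / B C0 _: fires at position(s) 9: zaztvurruip
3. 0 -> a / C _ C: inserts after position(s) 3, 4, 7: zazatavuraruip
surface: zazatavuraruip

cell NUM=du, GRD=gu, TOR=ta, SUR=ki:
underlying: zaz-t-zok-ap-rod
1. b -> p, d -> t, v -> f, z -> s / _ #: fires at position(s) 12: zaztzokaprot
2. e -> o, i -> u / B C0 _: no change
3. 0 -> a / C _ C: inserts after position(s) 3, 4, 9: zazatazokaparot
surface: zazatazokaparot

cell NUM=ki, GRD=gu, TOR=ol, SUR=ki:
underlying: zaz-ra-zok-ap-m
1. b -> p, d -> t, v -> f, z -> s / _ #: no change
2. e -> o, i -> u / B C0 _: no change
3. 0 -> a / C _ C: inserts after position(s) 3, 10: zazarazokapam
surface: zazarazokapam


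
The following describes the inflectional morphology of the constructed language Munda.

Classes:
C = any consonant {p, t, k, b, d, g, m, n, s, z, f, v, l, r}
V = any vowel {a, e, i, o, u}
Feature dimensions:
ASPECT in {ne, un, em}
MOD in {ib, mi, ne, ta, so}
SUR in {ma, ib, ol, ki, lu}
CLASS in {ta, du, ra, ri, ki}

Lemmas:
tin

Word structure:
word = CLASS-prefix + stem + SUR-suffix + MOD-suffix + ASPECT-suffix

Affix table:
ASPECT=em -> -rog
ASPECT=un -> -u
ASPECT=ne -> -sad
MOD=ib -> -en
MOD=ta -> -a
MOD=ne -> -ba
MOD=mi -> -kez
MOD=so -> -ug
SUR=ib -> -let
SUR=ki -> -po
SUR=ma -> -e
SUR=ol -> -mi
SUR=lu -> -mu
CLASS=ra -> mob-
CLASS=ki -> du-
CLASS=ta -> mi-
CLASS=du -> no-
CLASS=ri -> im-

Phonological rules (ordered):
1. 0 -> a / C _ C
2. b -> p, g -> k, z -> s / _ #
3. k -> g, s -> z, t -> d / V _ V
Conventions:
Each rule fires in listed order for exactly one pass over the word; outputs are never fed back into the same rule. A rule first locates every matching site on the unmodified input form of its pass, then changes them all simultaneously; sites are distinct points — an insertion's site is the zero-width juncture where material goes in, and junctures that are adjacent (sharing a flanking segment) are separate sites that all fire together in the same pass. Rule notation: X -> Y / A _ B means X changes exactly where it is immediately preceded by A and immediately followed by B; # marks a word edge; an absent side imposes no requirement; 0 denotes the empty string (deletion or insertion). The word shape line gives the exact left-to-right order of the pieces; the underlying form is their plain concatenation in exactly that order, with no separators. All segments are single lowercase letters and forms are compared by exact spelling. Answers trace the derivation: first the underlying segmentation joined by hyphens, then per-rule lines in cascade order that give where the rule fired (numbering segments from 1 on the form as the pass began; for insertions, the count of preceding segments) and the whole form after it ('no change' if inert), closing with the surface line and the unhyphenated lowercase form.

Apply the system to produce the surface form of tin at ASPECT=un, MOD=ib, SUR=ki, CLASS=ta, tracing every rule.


underlying: mi-tin-po-en-u
1. 0 -> a / C _ C: inserts after position(s) 5: mitinapoenu
2. b -> p, g -> k, z -> s / _ #: no change
3. k -> g, s -> z, t -> d / V _ V: fires at position(s) 3: midinapoenu
surface: midinapoenu


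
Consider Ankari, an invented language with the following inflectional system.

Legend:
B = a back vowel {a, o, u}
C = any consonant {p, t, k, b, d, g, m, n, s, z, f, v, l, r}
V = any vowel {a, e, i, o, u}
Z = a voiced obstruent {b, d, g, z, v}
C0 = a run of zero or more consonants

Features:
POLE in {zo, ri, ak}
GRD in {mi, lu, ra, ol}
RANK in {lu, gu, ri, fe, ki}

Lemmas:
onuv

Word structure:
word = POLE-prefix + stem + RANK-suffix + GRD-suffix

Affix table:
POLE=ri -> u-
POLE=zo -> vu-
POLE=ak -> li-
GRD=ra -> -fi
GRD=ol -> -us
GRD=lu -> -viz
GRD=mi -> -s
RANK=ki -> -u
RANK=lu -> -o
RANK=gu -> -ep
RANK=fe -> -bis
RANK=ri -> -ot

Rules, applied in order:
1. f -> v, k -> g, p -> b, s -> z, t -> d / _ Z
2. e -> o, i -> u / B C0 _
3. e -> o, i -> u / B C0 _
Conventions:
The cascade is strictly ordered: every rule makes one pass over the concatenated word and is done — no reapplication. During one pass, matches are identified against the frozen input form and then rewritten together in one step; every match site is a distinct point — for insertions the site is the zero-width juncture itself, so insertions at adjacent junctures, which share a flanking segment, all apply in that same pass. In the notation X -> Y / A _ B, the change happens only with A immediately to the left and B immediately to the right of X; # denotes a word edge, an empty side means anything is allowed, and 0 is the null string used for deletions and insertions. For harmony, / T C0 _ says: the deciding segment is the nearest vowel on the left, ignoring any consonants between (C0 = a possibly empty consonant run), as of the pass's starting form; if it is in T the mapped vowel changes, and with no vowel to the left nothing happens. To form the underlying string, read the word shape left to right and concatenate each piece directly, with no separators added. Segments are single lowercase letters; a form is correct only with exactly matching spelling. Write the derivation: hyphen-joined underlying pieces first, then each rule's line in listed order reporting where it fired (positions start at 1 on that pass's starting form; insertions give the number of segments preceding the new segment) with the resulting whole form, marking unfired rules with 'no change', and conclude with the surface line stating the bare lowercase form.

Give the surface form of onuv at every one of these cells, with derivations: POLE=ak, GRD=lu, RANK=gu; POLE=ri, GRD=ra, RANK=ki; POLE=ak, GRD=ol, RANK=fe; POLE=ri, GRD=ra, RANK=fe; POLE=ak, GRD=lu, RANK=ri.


cell POLE=ak, GRD=lu, RANK=gu:
underlying: li-onuv-ep-viz
1. f -> v, k -> g, p -> b, s -> z, t -> d / _ Z: fires at position(s) 8: lionuvebviz
2. e -> o, i -> u / B C0 _: fires at position(s) 7: lionuvobviz
3. e -> o, i -> u / B C0 _: fires at position(s) 10: lionuvobvuz
surface: lionuvobvuz

cell POLE=ri, GRD=ra, RANK=ki:
underlying: u-onuv-u-fi
1. f -> v, k -> g, p -> b, s -> z, t -> d / _ Z: no change
2. e -> o, i -> u / B C0 _: fires at position(s) 8: uonuvufu
3. e -> o, i -> u / B C0 _: no change
surface: uonuvufu

cell POLE=ak, GRD=ol, RANK=fe:
underlying: li-onuv-bis-us
1. f -> v, k -> g, p -> b, s -> z, t -> d / _ Z: no change
2. e -> o, i -> u / B C0 _: fires at position(s) 8: lionuvbusus
3. e -> o, i -> u / B C0 _: no change
surface: lionuvbusus

cell POLE=ri, GRD=ra, RANK=fe:
underlying: u-onuv-bis-fi
1. f -> v, k -> g, p -> b, s -> z, t -> d / _ Z: no change
2. e -> o, i -> u / B C0 _: fires at position(s) 7: uonuvbusfi
3. e -> o, i -> u / B C0 _: fires at position(s) 10: uonuvbusfu
surface: uonuvbusfu

cell POLE=ak, GRD=lu, RANK=ri:
underlying: li-onuv-ot-viz
1. f -> v, k -> g, p -> b, s -> z, t -> d / _ Z: fires at position(s) 8: lionuvodviz
2. e -> o, i -> u / B C0 _: fires at position(s) 10: lionuvodvuz
3. e -> o, i -> u / B C0 _: no change
surface: lionuvodvuz


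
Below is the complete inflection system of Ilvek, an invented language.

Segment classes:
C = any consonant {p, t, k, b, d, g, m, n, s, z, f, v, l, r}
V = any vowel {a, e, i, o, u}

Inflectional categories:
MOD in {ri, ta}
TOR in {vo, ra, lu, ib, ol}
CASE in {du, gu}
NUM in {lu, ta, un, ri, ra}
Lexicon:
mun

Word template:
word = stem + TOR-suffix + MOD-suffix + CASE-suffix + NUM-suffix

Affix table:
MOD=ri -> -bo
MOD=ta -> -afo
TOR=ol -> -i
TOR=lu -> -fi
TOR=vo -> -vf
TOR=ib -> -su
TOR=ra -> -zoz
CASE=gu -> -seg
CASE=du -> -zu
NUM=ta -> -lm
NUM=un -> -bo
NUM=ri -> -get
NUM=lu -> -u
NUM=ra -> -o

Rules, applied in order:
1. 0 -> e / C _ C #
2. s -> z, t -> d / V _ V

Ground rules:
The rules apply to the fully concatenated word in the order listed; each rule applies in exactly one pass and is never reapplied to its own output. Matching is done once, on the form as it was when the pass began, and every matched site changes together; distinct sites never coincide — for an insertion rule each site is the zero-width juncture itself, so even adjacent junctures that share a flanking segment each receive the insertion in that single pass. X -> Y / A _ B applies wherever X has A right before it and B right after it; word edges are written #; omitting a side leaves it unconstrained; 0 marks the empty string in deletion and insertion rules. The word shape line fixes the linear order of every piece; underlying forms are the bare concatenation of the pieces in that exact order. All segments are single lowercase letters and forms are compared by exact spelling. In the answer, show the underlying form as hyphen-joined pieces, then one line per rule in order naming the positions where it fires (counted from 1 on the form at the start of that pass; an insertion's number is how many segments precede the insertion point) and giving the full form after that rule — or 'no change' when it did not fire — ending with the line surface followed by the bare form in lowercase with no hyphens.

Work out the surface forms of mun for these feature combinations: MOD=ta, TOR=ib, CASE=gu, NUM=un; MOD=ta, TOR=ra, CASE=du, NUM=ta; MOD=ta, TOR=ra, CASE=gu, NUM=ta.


cell MOD=ta, TOR=ib, CASE=gu, NUM=un:
underlying: mun-su-afo-seg-bo
1. 0 -> e / C _ C #: no change
2. s -> z, t -> d / V _ V: fires at position(s) 9: munsuafozegbo
surface: munsuafozegbo

cell MOD=ta, TOR=ra, CASE=du, NUM=ta:
underlying: mun-zoz-afo-zu-lm
1. 0 -> e / C _ C #: inserts after position(s) 12: munzozafozulem
2. s -> z, t -> d / V _ V: no change
surface: munzozafozulem

cell MOD=ta, TOR=ra, CASE=gu, NUM=ta:
underlying: mun-zoz-afo-seg-lm
1. 0 -> e / C _ C #: inserts after position(s) 13: munzozafoseglem
2. s -> z, t -> d / V _ V: fires at position(s) 10: munzozafozeglem
surface: munzozafozeglem


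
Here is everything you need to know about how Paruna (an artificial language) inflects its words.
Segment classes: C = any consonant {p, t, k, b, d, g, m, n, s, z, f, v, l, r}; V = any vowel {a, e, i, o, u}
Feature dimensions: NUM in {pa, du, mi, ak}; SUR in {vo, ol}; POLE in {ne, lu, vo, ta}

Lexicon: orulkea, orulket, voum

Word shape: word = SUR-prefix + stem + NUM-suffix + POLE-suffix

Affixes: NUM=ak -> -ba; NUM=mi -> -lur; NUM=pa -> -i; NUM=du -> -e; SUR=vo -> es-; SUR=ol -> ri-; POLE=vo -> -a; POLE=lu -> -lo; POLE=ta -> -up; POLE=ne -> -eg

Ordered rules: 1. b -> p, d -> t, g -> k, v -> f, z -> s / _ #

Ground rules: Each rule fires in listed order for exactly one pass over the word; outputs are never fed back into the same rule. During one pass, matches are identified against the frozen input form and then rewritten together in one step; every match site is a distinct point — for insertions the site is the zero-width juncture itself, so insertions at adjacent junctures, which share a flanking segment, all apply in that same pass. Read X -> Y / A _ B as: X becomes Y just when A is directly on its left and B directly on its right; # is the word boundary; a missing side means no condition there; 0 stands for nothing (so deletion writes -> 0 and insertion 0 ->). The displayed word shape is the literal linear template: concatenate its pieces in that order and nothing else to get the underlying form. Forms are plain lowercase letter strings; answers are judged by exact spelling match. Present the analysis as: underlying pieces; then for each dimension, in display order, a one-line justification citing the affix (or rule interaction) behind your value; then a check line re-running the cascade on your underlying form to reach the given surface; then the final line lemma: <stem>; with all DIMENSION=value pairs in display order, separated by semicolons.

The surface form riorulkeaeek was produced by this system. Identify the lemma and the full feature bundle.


underlying: ri-orulkea-e-eg
NUM=du - signalled by the affix -e
SUR=ol - signalled by the affix ri-
POLE=ne - signalled by the affix -eg
check: riorulkeaeeg -> riorulkeaeek
lemma: orulkea; NUM=du; SUR=ol; POLE=ne


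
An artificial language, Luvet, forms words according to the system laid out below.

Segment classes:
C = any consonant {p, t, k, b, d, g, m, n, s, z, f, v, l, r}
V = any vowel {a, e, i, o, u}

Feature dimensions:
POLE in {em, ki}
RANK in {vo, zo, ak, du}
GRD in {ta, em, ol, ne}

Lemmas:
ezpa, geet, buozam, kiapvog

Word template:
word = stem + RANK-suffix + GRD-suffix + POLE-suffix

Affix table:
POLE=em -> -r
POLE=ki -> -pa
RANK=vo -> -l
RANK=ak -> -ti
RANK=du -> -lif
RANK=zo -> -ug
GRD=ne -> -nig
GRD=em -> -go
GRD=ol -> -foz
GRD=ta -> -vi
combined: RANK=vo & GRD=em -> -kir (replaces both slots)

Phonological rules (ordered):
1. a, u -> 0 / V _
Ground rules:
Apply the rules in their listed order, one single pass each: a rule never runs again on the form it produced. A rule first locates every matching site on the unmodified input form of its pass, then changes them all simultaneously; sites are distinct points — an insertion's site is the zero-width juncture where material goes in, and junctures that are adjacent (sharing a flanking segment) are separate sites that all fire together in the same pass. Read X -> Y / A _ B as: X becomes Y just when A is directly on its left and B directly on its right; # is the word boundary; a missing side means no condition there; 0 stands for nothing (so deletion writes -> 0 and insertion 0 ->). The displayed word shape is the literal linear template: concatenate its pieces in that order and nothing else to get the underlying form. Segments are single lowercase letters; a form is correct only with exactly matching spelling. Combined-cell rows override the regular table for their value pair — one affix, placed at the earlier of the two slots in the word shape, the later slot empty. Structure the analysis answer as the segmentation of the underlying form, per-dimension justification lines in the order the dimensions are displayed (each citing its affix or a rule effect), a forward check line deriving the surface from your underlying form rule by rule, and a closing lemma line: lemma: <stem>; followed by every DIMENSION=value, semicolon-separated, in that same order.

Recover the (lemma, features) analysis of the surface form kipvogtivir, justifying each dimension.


underlying: kiapvog-ti-vi-r
POLE=em - signalled by the affix -r
RANK=ak - signalled by the affix -ti
GRD=ta - signalled by the affix -vi
check: kiapvogtivir -> kipvogtivir
lemma: kiapvog; POLE=em; RANK=ak; GRD=ta


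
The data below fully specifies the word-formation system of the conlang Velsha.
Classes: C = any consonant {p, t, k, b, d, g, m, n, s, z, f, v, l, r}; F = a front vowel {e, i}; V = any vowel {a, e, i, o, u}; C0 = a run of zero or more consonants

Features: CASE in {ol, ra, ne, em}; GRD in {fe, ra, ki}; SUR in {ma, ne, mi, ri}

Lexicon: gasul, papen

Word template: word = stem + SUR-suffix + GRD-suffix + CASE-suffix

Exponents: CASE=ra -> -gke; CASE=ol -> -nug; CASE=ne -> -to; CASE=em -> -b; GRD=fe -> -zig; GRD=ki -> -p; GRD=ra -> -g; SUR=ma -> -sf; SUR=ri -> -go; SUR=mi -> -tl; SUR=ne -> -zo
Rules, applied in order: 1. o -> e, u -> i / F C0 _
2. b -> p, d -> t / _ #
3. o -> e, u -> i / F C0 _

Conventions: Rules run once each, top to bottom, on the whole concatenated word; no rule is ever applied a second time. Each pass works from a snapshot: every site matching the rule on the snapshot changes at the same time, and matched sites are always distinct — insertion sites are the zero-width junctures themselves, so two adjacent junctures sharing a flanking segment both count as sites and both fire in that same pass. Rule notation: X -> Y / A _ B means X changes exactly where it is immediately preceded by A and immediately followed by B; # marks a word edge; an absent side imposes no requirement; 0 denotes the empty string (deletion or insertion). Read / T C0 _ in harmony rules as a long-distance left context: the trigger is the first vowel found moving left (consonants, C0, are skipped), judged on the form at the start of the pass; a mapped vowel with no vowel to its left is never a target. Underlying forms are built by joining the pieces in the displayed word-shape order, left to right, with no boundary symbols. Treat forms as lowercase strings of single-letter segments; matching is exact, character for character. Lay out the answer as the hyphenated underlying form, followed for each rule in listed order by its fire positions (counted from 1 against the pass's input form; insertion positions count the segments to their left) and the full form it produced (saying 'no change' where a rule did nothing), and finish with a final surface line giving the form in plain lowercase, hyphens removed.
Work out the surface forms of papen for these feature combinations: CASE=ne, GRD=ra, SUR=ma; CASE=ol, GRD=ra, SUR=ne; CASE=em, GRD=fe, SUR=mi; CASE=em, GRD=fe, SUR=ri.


cell CASE=ne, GRD=ra, SUR=ma:
underlying: papen-sf-g-to
1. o -> e, u -> i / F C0 _: fires at position(s) 10: papensfgte
2. b -> p, d -> t / _ #: no change
3. o -> e, u -> i / F C0 _: no change
surface: papensfgte

cell CASE=ol, GRD=ra, SUR=ne:
underlying: papen-zo-g-nug
1. o -> e, u -> i / F C0 _: fires at position(s) 7: papenzegnug
2. b -> p, d -> t / _ #: no change
3. o -> e, u -> i / F C0 _: fires at position(s) 10: papenzegnig
surface: papenzegnig

cell CASE=em, GRD=fe, SUR=mi:
underlying: papen-tl-zig-b
1. o -> e, u -> i / F C0 _: no change
2. b -> p, d -> t / _ #: fires at position(s) 11: papentlzigp
3. o -> e, u -> i / F C0 _: no change
surface: papentlzigp

cell CASE=em, GRD=fe, SUR=ri:
underlying: papen-go-zig-b
1. o -> e, u -> i / F C0 _: fires at position(s) 7: papengezigb
2. b -> p, d -> t / _ #: fires at position(s) 11: papengezigp
3. o -> e, u -> i / F C0 _: no change
surface: papengezigp


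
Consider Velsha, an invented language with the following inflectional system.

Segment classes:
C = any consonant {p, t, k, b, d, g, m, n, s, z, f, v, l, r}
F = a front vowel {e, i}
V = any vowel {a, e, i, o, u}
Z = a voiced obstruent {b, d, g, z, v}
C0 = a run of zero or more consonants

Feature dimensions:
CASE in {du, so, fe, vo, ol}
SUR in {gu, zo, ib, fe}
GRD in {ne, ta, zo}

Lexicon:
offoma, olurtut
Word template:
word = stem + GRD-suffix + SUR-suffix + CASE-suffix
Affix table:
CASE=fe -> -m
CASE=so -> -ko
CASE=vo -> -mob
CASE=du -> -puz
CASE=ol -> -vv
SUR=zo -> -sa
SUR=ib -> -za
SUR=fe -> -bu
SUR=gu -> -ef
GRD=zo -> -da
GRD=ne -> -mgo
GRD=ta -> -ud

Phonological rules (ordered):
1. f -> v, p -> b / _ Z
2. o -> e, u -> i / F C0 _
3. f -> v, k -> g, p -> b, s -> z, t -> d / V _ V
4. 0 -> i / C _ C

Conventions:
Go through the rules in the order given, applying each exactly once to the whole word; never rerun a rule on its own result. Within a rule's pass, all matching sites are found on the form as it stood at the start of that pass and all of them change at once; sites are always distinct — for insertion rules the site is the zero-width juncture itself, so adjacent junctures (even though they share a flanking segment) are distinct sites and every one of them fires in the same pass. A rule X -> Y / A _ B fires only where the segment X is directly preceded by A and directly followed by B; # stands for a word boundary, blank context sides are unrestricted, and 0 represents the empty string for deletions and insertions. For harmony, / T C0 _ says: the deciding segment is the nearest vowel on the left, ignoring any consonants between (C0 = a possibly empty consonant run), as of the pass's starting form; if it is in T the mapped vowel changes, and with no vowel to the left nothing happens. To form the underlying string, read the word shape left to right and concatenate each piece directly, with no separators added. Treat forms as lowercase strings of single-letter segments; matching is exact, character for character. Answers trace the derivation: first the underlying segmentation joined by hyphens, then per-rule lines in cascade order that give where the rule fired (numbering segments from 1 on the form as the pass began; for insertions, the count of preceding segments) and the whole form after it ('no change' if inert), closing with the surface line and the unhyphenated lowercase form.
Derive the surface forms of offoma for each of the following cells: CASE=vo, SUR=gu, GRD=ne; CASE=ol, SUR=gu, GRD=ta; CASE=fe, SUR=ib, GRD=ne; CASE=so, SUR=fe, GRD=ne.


cell CASE=vo, SUR=gu, GRD=ne:
underlying: offoma-mgo-ef-mob
1. f -> v, p -> b / _ Z: no change
2. o -> e, u -> i / F C0 _: fires at position(s) 13: offomamgoefmeb
3. f -> v, k -> g, p -> b, s -> z, t -> d / V _ V: no change
4. 0 -> i / C _ C: inserts after position(s) 2, 7, 11: ofifomamigoefimeb
surface: ofifomamigoefimeb

cell CASE=ol, SUR=gu, GRD=ta:
underlying: offoma-ud-ef-vv
1. f -> v, p -> b / _ Z: fires at position(s) 10: offomaudevvv
2. o -> e, u -> i / F C0 _: no change
3. f -> v, k -> g, p -> b, s -> z, t -> d / V _ V: no change
4. 0 -> i / C _ C: inserts after position(s) 2, 10, 11: ofifomaudeviviv
surface: ofifomaudeviviv

cell CASE=fe, SUR=ib, GRD=ne:
underlying: offoma-mgo-za-m
1. f -> v, p -> b / _ Z: no change
2. o -> e, u -> i / F C0 _: no change
3. f -> v, k -> g, p -> b, s -> z, t -> d / V _ V: no change
4. 0 -> i / C _ C: inserts after position(s) 2, 7: ofifomamigozam
surface: ofifomamigozam

cell CASE=so, SUR=fe, GRD=ne:
underlying: offoma-mgo-bu-ko
1. f -> v, p -> b / _ Z: no change
2. o -> e, u -> i / F C0 _: no change
3. f -> v, k -> g, p -> b, s -> z, t -> d / V _ V: fires at position(s) 12: offomamgobugo
4. 0 -> i / C _ C: inserts after position(s) 2, 7: ofifomamigobugo
surface: ofifomamigobugo


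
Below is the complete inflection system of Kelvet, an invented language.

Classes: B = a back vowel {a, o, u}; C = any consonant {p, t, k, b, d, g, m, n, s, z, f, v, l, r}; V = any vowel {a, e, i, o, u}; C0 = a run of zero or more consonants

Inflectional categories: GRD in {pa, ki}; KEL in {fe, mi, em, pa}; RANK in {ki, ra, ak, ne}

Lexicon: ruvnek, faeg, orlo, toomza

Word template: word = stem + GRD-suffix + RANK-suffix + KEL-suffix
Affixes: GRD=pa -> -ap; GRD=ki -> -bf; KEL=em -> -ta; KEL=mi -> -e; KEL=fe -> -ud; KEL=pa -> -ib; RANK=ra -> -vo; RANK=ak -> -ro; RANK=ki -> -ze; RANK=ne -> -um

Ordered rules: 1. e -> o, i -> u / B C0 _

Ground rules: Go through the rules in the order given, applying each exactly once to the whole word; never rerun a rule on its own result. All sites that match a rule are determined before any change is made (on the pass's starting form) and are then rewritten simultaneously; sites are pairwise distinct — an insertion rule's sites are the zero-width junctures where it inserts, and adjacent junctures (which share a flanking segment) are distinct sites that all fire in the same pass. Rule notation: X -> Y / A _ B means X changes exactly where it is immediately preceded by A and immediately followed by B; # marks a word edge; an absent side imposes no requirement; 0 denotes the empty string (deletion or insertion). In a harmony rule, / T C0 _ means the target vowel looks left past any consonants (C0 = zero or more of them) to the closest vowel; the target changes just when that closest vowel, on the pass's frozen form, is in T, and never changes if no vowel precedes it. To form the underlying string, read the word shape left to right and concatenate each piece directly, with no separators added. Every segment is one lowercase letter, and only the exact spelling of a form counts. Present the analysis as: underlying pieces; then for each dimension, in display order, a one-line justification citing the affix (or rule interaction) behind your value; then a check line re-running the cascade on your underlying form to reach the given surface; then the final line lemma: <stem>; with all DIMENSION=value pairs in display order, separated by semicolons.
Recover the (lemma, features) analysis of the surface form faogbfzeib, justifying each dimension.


underlying: faeg-bf-ze-ib
GRD=ki - signalled by the affix -bf
KEL=pa - signalled by the affix -ib
RANK=ki - signalled by the affix -ze
check: faegbfzeib -> faogbfzeib
lemma: faeg; GRD=ki; KEL=pa; RANK=ki
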